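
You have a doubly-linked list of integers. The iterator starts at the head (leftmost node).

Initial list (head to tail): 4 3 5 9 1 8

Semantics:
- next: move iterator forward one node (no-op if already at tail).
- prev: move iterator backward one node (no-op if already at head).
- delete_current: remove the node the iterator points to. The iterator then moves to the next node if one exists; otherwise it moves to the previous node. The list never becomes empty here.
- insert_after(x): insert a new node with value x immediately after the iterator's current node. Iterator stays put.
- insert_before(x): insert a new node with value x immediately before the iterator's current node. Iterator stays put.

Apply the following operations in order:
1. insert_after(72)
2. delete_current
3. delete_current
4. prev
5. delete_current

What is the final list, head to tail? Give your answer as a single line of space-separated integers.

After 1 (insert_after(72)): list=[4, 72, 3, 5, 9, 1, 8] cursor@4
After 2 (delete_current): list=[72, 3, 5, 9, 1, 8] cursor@72
After 3 (delete_current): list=[3, 5, 9, 1, 8] cursor@3
After 4 (prev): list=[3, 5, 9, 1, 8] cursor@3
After 5 (delete_current): list=[5, 9, 1, 8] cursor@5

Answer: 5 9 1 8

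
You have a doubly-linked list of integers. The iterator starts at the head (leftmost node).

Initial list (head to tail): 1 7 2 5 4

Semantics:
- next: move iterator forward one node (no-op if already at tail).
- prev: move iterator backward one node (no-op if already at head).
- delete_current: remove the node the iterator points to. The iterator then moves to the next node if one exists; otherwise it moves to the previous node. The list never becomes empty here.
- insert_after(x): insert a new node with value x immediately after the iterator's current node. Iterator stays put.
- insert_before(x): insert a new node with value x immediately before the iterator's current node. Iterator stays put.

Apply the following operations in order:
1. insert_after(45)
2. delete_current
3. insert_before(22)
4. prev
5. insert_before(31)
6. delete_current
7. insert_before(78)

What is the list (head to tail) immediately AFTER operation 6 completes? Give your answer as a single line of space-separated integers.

After 1 (insert_after(45)): list=[1, 45, 7, 2, 5, 4] cursor@1
After 2 (delete_current): list=[45, 7, 2, 5, 4] cursor@45
After 3 (insert_before(22)): list=[22, 45, 7, 2, 5, 4] cursor@45
After 4 (prev): list=[22, 45, 7, 2, 5, 4] cursor@22
After 5 (insert_before(31)): list=[31, 22, 45, 7, 2, 5, 4] cursor@22
After 6 (delete_current): list=[31, 45, 7, 2, 5, 4] cursor@45

Answer: 31 45 7 2 5 4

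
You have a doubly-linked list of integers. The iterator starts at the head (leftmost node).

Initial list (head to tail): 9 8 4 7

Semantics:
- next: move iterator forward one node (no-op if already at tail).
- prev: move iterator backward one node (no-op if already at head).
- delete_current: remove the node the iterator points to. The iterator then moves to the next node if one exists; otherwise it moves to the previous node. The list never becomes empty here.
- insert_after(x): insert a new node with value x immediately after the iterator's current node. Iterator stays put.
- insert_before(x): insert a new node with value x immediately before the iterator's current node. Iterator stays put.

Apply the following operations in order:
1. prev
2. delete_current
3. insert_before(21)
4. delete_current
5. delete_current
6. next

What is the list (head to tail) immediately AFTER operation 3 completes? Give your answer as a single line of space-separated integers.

After 1 (prev): list=[9, 8, 4, 7] cursor@9
After 2 (delete_current): list=[8, 4, 7] cursor@8
After 3 (insert_before(21)): list=[21, 8, 4, 7] cursor@8

Answer: 21 8 4 7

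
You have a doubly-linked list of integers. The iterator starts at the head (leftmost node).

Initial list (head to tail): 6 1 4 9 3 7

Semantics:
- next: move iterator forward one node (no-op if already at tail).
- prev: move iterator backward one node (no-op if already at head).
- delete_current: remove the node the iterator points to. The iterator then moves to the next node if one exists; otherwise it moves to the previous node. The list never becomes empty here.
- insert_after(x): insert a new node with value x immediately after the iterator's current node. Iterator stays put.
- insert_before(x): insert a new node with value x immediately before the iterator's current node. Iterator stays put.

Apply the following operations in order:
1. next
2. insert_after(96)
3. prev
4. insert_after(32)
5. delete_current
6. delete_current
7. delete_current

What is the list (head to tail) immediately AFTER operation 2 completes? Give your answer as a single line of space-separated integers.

After 1 (next): list=[6, 1, 4, 9, 3, 7] cursor@1
After 2 (insert_after(96)): list=[6, 1, 96, 4, 9, 3, 7] cursor@1

Answer: 6 1 96 4 9 3 7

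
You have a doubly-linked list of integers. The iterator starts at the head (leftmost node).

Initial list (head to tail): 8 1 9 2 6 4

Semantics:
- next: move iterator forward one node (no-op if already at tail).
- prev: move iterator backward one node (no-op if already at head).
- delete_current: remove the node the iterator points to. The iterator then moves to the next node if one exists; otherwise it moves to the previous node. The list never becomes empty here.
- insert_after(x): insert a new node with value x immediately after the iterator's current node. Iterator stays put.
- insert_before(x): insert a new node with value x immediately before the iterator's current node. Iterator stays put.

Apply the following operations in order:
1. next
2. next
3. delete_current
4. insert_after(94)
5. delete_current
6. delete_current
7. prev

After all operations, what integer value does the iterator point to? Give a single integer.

After 1 (next): list=[8, 1, 9, 2, 6, 4] cursor@1
After 2 (next): list=[8, 1, 9, 2, 6, 4] cursor@9
After 3 (delete_current): list=[8, 1, 2, 6, 4] cursor@2
After 4 (insert_after(94)): list=[8, 1, 2, 94, 6, 4] cursor@2
After 5 (delete_current): list=[8, 1, 94, 6, 4] cursor@94
After 6 (delete_current): list=[8, 1, 6, 4] cursor@6
After 7 (prev): list=[8, 1, 6, 4] cursor@1

Answer: 1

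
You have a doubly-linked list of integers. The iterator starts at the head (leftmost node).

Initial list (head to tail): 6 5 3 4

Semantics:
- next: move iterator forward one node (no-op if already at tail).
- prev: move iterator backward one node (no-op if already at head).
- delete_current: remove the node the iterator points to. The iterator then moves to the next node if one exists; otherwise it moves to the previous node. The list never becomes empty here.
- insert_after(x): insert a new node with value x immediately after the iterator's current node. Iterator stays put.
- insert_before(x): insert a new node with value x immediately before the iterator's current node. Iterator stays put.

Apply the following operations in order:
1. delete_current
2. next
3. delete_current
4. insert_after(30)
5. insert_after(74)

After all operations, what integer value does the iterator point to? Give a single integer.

After 1 (delete_current): list=[5, 3, 4] cursor@5
After 2 (next): list=[5, 3, 4] cursor@3
After 3 (delete_current): list=[5, 4] cursor@4
After 4 (insert_after(30)): list=[5, 4, 30] cursor@4
After 5 (insert_after(74)): list=[5, 4, 74, 30] cursor@4

Answer: 4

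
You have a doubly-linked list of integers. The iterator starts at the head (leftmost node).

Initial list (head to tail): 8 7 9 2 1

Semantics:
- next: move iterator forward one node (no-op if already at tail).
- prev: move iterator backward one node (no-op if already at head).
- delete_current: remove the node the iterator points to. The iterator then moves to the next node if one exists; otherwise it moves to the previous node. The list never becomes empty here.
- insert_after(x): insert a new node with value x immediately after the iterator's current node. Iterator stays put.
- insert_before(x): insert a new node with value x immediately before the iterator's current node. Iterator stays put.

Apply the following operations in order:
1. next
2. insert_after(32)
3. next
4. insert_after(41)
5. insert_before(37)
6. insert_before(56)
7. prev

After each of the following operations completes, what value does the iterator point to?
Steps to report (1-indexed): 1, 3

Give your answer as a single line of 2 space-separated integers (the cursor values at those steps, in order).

After 1 (next): list=[8, 7, 9, 2, 1] cursor@7
After 2 (insert_after(32)): list=[8, 7, 32, 9, 2, 1] cursor@7
After 3 (next): list=[8, 7, 32, 9, 2, 1] cursor@32
After 4 (insert_after(41)): list=[8, 7, 32, 41, 9, 2, 1] cursor@32
After 5 (insert_before(37)): list=[8, 7, 37, 32, 41, 9, 2, 1] cursor@32
After 6 (insert_before(56)): list=[8, 7, 37, 56, 32, 41, 9, 2, 1] cursor@32
After 7 (prev): list=[8, 7, 37, 56, 32, 41, 9, 2, 1] cursor@56

Answer: 7 32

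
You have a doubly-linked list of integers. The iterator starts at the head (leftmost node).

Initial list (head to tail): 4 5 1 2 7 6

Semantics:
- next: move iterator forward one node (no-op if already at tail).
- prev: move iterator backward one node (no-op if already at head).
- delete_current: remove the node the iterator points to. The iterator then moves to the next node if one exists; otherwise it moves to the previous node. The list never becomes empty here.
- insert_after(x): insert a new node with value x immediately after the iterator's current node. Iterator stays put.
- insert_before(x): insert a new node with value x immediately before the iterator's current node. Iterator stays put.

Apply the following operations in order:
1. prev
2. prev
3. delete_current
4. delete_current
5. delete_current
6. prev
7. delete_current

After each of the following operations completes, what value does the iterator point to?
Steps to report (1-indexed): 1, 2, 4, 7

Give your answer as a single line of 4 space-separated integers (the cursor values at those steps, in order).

After 1 (prev): list=[4, 5, 1, 2, 7, 6] cursor@4
After 2 (prev): list=[4, 5, 1, 2, 7, 6] cursor@4
After 3 (delete_current): list=[5, 1, 2, 7, 6] cursor@5
After 4 (delete_current): list=[1, 2, 7, 6] cursor@1
After 5 (delete_current): list=[2, 7, 6] cursor@2
After 6 (prev): list=[2, 7, 6] cursor@2
After 7 (delete_current): list=[7, 6] cursor@7

Answer: 4 4 1 7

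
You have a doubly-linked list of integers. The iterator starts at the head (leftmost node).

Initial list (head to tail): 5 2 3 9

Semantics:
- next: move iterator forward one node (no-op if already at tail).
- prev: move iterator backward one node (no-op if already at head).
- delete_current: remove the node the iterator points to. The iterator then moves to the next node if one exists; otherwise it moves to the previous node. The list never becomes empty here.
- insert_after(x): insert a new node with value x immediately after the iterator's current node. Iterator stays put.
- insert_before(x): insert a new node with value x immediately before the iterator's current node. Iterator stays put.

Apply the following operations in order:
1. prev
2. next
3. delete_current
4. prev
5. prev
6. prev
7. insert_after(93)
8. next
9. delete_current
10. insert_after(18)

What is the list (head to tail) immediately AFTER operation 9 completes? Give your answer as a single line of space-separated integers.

Answer: 5 3 9

Derivation:
After 1 (prev): list=[5, 2, 3, 9] cursor@5
After 2 (next): list=[5, 2, 3, 9] cursor@2
After 3 (delete_current): list=[5, 3, 9] cursor@3
After 4 (prev): list=[5, 3, 9] cursor@5
After 5 (prev): list=[5, 3, 9] cursor@5
After 6 (prev): list=[5, 3, 9] cursor@5
After 7 (insert_after(93)): list=[5, 93, 3, 9] cursor@5
After 8 (next): list=[5, 93, 3, 9] cursor@93
After 9 (delete_current): list=[5, 3, 9] cursor@3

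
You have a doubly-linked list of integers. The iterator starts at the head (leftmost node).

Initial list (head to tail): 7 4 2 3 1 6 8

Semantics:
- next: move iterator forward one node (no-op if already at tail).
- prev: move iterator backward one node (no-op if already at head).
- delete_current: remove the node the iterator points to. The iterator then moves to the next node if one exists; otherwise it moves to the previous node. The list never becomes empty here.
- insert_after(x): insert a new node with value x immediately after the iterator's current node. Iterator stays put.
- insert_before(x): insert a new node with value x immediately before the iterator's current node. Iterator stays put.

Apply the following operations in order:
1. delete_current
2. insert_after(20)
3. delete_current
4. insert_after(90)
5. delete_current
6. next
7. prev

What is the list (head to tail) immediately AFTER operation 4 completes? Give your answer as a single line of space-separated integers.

After 1 (delete_current): list=[4, 2, 3, 1, 6, 8] cursor@4
After 2 (insert_after(20)): list=[4, 20, 2, 3, 1, 6, 8] cursor@4
After 3 (delete_current): list=[20, 2, 3, 1, 6, 8] cursor@20
After 4 (insert_after(90)): list=[20, 90, 2, 3, 1, 6, 8] cursor@20

Answer: 20 90 2 3 1 6 8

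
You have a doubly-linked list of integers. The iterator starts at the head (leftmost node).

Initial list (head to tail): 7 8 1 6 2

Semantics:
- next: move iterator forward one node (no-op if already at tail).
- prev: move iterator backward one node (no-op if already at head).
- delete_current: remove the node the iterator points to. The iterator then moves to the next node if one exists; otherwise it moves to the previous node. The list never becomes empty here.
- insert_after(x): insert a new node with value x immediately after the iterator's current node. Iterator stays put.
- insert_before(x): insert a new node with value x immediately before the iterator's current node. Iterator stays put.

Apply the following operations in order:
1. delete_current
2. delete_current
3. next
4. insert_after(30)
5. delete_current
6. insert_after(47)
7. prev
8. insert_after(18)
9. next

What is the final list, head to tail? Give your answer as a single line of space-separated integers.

After 1 (delete_current): list=[8, 1, 6, 2] cursor@8
After 2 (delete_current): list=[1, 6, 2] cursor@1
After 3 (next): list=[1, 6, 2] cursor@6
After 4 (insert_after(30)): list=[1, 6, 30, 2] cursor@6
After 5 (delete_current): list=[1, 30, 2] cursor@30
After 6 (insert_after(47)): list=[1, 30, 47, 2] cursor@30
After 7 (prev): list=[1, 30, 47, 2] cursor@1
After 8 (insert_after(18)): list=[1, 18, 30, 47, 2] cursor@1
After 9 (next): list=[1, 18, 30, 47, 2] cursor@18

Answer: 1 18 30 47 2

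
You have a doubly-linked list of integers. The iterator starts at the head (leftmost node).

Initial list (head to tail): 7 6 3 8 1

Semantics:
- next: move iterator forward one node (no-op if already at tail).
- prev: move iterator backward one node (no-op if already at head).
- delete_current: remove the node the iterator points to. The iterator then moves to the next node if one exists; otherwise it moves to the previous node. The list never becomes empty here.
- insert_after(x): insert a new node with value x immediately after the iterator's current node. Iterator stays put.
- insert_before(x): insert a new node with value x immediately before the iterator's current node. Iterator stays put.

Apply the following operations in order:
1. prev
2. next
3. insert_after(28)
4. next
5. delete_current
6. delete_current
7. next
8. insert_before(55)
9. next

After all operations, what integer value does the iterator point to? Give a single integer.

Answer: 1

Derivation:
After 1 (prev): list=[7, 6, 3, 8, 1] cursor@7
After 2 (next): list=[7, 6, 3, 8, 1] cursor@6
After 3 (insert_after(28)): list=[7, 6, 28, 3, 8, 1] cursor@6
After 4 (next): list=[7, 6, 28, 3, 8, 1] cursor@28
After 5 (delete_current): list=[7, 6, 3, 8, 1] cursor@3
After 6 (delete_current): list=[7, 6, 8, 1] cursor@8
After 7 (next): list=[7, 6, 8, 1] cursor@1
After 8 (insert_before(55)): list=[7, 6, 8, 55, 1] cursor@1
After 9 (next): list=[7, 6, 8, 55, 1] cursor@1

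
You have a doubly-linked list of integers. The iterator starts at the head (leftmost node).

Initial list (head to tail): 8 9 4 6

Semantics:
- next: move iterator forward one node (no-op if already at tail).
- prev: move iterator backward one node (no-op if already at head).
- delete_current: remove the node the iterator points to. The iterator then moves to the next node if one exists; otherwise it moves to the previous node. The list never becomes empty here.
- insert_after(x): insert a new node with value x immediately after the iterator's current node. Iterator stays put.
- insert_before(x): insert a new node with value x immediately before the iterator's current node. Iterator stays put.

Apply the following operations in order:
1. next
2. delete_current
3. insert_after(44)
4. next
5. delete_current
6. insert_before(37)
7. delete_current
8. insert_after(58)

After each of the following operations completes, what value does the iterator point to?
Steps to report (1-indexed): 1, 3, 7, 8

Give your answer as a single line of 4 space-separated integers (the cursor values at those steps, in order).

Answer: 9 4 37 37

Derivation:
After 1 (next): list=[8, 9, 4, 6] cursor@9
After 2 (delete_current): list=[8, 4, 6] cursor@4
After 3 (insert_after(44)): list=[8, 4, 44, 6] cursor@4
After 4 (next): list=[8, 4, 44, 6] cursor@44
After 5 (delete_current): list=[8, 4, 6] cursor@6
After 6 (insert_before(37)): list=[8, 4, 37, 6] cursor@6
After 7 (delete_current): list=[8, 4, 37] cursor@37
After 8 (insert_after(58)): list=[8, 4, 37, 58] cursor@37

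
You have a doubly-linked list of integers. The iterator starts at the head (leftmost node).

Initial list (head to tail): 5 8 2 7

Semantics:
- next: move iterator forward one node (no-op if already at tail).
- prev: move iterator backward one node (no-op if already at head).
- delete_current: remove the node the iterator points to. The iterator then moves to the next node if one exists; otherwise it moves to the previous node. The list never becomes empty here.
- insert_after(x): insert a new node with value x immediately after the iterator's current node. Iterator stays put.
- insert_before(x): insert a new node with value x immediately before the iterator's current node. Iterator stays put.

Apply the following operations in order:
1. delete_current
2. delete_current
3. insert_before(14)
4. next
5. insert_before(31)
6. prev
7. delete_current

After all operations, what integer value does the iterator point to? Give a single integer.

After 1 (delete_current): list=[8, 2, 7] cursor@8
After 2 (delete_current): list=[2, 7] cursor@2
After 3 (insert_before(14)): list=[14, 2, 7] cursor@2
After 4 (next): list=[14, 2, 7] cursor@7
After 5 (insert_before(31)): list=[14, 2, 31, 7] cursor@7
After 6 (prev): list=[14, 2, 31, 7] cursor@31
After 7 (delete_current): list=[14, 2, 7] cursor@7

Answer: 7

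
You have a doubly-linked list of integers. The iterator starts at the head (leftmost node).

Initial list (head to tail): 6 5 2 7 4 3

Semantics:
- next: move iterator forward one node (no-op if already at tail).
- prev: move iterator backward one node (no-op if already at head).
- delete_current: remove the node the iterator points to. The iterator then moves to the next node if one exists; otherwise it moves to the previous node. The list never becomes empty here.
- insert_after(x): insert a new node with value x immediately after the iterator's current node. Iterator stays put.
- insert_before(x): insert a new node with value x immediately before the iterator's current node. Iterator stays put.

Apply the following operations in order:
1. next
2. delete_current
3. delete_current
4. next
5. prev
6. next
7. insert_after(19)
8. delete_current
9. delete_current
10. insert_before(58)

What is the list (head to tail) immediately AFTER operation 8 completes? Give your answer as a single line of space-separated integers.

Answer: 6 7 19 3

Derivation:
After 1 (next): list=[6, 5, 2, 7, 4, 3] cursor@5
After 2 (delete_current): list=[6, 2, 7, 4, 3] cursor@2
After 3 (delete_current): list=[6, 7, 4, 3] cursor@7
After 4 (next): list=[6, 7, 4, 3] cursor@4
After 5 (prev): list=[6, 7, 4, 3] cursor@7
After 6 (next): list=[6, 7, 4, 3] cursor@4
After 7 (insert_after(19)): list=[6, 7, 4, 19, 3] cursor@4
After 8 (delete_current): list=[6, 7, 19, 3] cursor@19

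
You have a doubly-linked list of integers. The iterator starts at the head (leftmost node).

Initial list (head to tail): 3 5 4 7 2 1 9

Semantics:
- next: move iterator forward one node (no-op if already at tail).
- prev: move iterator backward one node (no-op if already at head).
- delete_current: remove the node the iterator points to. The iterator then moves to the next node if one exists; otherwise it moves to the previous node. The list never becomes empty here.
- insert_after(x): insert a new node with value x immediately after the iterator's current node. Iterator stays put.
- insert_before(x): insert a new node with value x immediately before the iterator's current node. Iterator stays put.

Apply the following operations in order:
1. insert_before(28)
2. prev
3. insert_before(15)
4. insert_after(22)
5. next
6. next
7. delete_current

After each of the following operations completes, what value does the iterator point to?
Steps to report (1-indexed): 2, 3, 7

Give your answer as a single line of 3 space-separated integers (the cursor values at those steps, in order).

After 1 (insert_before(28)): list=[28, 3, 5, 4, 7, 2, 1, 9] cursor@3
After 2 (prev): list=[28, 3, 5, 4, 7, 2, 1, 9] cursor@28
After 3 (insert_before(15)): list=[15, 28, 3, 5, 4, 7, 2, 1, 9] cursor@28
After 4 (insert_after(22)): list=[15, 28, 22, 3, 5, 4, 7, 2, 1, 9] cursor@28
After 5 (next): list=[15, 28, 22, 3, 5, 4, 7, 2, 1, 9] cursor@22
After 6 (next): list=[15, 28, 22, 3, 5, 4, 7, 2, 1, 9] cursor@3
After 7 (delete_current): list=[15, 28, 22, 5, 4, 7, 2, 1, 9] cursor@5

Answer: 28 28 5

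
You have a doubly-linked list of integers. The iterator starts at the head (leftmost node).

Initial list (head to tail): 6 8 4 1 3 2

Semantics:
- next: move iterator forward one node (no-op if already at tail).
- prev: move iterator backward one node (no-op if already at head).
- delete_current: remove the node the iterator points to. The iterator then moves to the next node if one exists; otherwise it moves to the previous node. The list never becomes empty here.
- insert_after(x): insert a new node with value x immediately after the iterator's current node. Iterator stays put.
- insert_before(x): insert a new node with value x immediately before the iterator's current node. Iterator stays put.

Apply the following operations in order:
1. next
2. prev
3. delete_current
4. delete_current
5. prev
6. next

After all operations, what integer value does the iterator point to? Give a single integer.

Answer: 1

Derivation:
After 1 (next): list=[6, 8, 4, 1, 3, 2] cursor@8
After 2 (prev): list=[6, 8, 4, 1, 3, 2] cursor@6
After 3 (delete_current): list=[8, 4, 1, 3, 2] cursor@8
After 4 (delete_current): list=[4, 1, 3, 2] cursor@4
After 5 (prev): list=[4, 1, 3, 2] cursor@4
After 6 (next): list=[4, 1, 3, 2] cursor@1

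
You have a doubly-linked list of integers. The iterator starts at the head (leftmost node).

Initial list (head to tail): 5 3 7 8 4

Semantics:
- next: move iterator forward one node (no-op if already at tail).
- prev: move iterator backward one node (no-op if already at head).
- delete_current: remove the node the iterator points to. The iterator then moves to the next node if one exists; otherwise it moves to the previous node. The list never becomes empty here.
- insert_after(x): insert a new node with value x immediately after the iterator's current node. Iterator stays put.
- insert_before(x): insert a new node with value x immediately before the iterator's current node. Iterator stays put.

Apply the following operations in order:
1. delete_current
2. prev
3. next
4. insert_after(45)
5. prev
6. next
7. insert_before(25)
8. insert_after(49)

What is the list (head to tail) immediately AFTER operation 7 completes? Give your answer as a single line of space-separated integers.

After 1 (delete_current): list=[3, 7, 8, 4] cursor@3
After 2 (prev): list=[3, 7, 8, 4] cursor@3
After 3 (next): list=[3, 7, 8, 4] cursor@7
After 4 (insert_after(45)): list=[3, 7, 45, 8, 4] cursor@7
After 5 (prev): list=[3, 7, 45, 8, 4] cursor@3
After 6 (next): list=[3, 7, 45, 8, 4] cursor@7
After 7 (insert_before(25)): list=[3, 25, 7, 45, 8, 4] cursor@7

Answer: 3 25 7 45 8 4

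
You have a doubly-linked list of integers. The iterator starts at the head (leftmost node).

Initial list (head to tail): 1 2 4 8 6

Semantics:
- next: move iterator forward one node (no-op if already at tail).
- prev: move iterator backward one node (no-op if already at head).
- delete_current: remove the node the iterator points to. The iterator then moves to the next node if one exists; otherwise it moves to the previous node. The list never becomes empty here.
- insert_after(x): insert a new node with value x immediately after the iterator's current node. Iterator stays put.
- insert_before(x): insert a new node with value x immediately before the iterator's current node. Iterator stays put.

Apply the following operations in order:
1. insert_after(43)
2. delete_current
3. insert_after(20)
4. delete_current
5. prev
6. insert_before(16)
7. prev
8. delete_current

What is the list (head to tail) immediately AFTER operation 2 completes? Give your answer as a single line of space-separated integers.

After 1 (insert_after(43)): list=[1, 43, 2, 4, 8, 6] cursor@1
After 2 (delete_current): list=[43, 2, 4, 8, 6] cursor@43

Answer: 43 2 4 8 6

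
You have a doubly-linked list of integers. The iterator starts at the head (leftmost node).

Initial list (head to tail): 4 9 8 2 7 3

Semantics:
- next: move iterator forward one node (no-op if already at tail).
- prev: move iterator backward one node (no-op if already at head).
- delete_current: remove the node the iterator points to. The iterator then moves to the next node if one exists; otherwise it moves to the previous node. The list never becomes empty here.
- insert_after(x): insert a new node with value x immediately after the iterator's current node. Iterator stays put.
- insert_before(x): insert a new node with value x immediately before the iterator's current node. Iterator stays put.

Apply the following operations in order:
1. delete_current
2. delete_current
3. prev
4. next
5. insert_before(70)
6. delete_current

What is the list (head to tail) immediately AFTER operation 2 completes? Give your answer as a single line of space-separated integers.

After 1 (delete_current): list=[9, 8, 2, 7, 3] cursor@9
After 2 (delete_current): list=[8, 2, 7, 3] cursor@8

Answer: 8 2 7 3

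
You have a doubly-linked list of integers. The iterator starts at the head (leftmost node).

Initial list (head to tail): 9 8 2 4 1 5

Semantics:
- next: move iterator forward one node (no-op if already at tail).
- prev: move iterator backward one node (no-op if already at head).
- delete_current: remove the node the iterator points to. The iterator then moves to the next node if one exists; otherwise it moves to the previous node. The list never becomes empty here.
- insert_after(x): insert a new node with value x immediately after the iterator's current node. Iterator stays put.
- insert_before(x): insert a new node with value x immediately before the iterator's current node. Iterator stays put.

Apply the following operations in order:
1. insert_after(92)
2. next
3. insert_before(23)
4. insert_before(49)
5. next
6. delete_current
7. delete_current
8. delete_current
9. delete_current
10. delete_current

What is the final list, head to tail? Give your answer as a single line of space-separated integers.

Answer: 9 23 49 92

Derivation:
After 1 (insert_after(92)): list=[9, 92, 8, 2, 4, 1, 5] cursor@9
After 2 (next): list=[9, 92, 8, 2, 4, 1, 5] cursor@92
After 3 (insert_before(23)): list=[9, 23, 92, 8, 2, 4, 1, 5] cursor@92
After 4 (insert_before(49)): list=[9, 23, 49, 92, 8, 2, 4, 1, 5] cursor@92
After 5 (next): list=[9, 23, 49, 92, 8, 2, 4, 1, 5] cursor@8
After 6 (delete_current): list=[9, 23, 49, 92, 2, 4, 1, 5] cursor@2
After 7 (delete_current): list=[9, 23, 49, 92, 4, 1, 5] cursor@4
After 8 (delete_current): list=[9, 23, 49, 92, 1, 5] cursor@1
After 9 (delete_current): list=[9, 23, 49, 92, 5] cursor@5
After 10 (delete_current): list=[9, 23, 49, 92] cursor@92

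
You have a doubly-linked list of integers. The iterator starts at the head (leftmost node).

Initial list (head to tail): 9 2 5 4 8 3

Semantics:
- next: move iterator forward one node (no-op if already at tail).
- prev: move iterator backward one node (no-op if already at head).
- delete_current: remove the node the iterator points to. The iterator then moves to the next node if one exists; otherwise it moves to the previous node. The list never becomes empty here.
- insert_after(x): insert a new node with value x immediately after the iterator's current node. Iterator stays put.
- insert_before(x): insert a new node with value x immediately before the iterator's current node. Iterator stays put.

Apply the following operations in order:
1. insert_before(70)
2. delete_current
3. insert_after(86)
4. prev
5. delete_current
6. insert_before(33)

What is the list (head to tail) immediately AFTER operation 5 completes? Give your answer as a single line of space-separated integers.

Answer: 2 86 5 4 8 3

Derivation:
After 1 (insert_before(70)): list=[70, 9, 2, 5, 4, 8, 3] cursor@9
After 2 (delete_current): list=[70, 2, 5, 4, 8, 3] cursor@2
After 3 (insert_after(86)): list=[70, 2, 86, 5, 4, 8, 3] cursor@2
After 4 (prev): list=[70, 2, 86, 5, 4, 8, 3] cursor@70
After 5 (delete_current): list=[2, 86, 5, 4, 8, 3] cursor@2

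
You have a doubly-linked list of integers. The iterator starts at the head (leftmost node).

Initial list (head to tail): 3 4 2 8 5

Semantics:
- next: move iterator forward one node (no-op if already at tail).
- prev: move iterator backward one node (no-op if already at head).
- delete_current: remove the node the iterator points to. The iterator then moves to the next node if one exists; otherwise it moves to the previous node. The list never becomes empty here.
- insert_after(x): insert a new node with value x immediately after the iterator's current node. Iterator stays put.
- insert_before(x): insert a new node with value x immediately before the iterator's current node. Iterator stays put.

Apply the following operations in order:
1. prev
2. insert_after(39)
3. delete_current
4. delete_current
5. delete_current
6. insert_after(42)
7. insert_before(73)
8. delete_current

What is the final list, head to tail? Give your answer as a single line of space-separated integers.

After 1 (prev): list=[3, 4, 2, 8, 5] cursor@3
After 2 (insert_after(39)): list=[3, 39, 4, 2, 8, 5] cursor@3
After 3 (delete_current): list=[39, 4, 2, 8, 5] cursor@39
After 4 (delete_current): list=[4, 2, 8, 5] cursor@4
After 5 (delete_current): list=[2, 8, 5] cursor@2
After 6 (insert_after(42)): list=[2, 42, 8, 5] cursor@2
After 7 (insert_before(73)): list=[73, 2, 42, 8, 5] cursor@2
After 8 (delete_current): list=[73, 42, 8, 5] cursor@42

Answer: 73 42 8 5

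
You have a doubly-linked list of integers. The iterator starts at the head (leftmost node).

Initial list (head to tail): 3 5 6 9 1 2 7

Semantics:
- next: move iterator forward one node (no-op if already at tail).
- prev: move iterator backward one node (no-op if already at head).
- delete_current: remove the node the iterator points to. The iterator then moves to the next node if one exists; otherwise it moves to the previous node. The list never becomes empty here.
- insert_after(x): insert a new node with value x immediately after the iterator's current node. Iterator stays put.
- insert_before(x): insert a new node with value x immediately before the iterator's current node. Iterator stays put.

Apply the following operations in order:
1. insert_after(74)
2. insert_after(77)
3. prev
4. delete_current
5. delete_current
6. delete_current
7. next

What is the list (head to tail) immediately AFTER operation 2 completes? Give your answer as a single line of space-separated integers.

After 1 (insert_after(74)): list=[3, 74, 5, 6, 9, 1, 2, 7] cursor@3
After 2 (insert_after(77)): list=[3, 77, 74, 5, 6, 9, 1, 2, 7] cursor@3

Answer: 3 77 74 5 6 9 1 2 7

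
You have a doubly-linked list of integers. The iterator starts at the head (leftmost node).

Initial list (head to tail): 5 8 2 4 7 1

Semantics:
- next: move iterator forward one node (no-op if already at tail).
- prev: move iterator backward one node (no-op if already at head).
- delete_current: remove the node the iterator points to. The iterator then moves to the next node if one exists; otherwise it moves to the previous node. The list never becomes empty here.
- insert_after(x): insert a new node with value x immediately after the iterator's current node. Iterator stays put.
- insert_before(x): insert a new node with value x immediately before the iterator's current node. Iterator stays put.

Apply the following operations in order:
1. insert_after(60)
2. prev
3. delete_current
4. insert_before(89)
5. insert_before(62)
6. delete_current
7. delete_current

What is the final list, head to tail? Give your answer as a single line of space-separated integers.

After 1 (insert_after(60)): list=[5, 60, 8, 2, 4, 7, 1] cursor@5
After 2 (prev): list=[5, 60, 8, 2, 4, 7, 1] cursor@5
After 3 (delete_current): list=[60, 8, 2, 4, 7, 1] cursor@60
After 4 (insert_before(89)): list=[89, 60, 8, 2, 4, 7, 1] cursor@60
After 5 (insert_before(62)): list=[89, 62, 60, 8, 2, 4, 7, 1] cursor@60
After 6 (delete_current): list=[89, 62, 8, 2, 4, 7, 1] cursor@8
After 7 (delete_current): list=[89, 62, 2, 4, 7, 1] cursor@2

Answer: 89 62 2 4 7 1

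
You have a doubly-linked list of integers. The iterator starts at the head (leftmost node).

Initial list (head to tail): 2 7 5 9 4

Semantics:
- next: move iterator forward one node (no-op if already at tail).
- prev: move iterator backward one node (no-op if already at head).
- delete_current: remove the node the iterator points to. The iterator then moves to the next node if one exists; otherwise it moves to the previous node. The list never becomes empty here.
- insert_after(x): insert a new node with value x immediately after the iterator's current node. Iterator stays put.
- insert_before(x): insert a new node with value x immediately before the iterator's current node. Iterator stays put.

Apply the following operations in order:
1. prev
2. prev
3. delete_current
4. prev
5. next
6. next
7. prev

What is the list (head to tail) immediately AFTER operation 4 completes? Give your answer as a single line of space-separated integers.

Answer: 7 5 9 4

Derivation:
After 1 (prev): list=[2, 7, 5, 9, 4] cursor@2
After 2 (prev): list=[2, 7, 5, 9, 4] cursor@2
After 3 (delete_current): list=[7, 5, 9, 4] cursor@7
After 4 (prev): list=[7, 5, 9, 4] cursor@7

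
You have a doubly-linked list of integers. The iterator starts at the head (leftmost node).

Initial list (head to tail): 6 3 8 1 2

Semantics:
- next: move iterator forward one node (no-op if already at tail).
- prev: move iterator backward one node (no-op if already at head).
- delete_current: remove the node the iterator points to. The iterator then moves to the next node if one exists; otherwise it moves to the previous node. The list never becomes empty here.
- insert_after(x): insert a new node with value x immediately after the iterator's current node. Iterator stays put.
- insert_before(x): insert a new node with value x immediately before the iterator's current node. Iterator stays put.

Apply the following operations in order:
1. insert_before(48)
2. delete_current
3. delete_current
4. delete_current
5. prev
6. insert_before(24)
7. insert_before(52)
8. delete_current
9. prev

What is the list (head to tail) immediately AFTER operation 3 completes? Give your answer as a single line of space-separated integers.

After 1 (insert_before(48)): list=[48, 6, 3, 8, 1, 2] cursor@6
After 2 (delete_current): list=[48, 3, 8, 1, 2] cursor@3
After 3 (delete_current): list=[48, 8, 1, 2] cursor@8

Answer: 48 8 1 2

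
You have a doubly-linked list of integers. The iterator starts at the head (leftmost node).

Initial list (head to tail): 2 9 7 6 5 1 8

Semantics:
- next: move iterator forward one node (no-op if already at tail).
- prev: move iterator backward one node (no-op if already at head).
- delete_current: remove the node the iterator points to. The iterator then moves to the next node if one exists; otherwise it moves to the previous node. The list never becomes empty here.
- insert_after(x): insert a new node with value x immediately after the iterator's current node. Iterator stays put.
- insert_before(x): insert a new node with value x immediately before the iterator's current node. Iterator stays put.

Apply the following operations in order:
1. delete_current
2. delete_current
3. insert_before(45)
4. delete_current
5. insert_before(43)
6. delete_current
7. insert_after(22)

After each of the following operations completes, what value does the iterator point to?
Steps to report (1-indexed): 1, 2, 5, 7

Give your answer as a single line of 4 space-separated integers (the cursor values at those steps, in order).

Answer: 9 7 6 5

Derivation:
After 1 (delete_current): list=[9, 7, 6, 5, 1, 8] cursor@9
After 2 (delete_current): list=[7, 6, 5, 1, 8] cursor@7
After 3 (insert_before(45)): list=[45, 7, 6, 5, 1, 8] cursor@7
After 4 (delete_current): list=[45, 6, 5, 1, 8] cursor@6
After 5 (insert_before(43)): list=[45, 43, 6, 5, 1, 8] cursor@6
After 6 (delete_current): list=[45, 43, 5, 1, 8] cursor@5
After 7 (insert_after(22)): list=[45, 43, 5, 22, 1, 8] cursor@5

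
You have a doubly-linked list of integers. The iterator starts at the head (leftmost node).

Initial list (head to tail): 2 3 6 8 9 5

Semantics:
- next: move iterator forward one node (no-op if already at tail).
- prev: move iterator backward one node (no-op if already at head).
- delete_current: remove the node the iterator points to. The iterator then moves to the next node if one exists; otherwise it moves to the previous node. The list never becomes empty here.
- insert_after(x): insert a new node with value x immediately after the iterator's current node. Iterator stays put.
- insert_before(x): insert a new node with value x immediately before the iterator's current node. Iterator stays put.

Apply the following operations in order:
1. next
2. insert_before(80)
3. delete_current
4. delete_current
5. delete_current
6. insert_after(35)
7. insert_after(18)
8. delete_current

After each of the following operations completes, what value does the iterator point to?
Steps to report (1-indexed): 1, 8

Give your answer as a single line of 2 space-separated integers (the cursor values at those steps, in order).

After 1 (next): list=[2, 3, 6, 8, 9, 5] cursor@3
After 2 (insert_before(80)): list=[2, 80, 3, 6, 8, 9, 5] cursor@3
After 3 (delete_current): list=[2, 80, 6, 8, 9, 5] cursor@6
After 4 (delete_current): list=[2, 80, 8, 9, 5] cursor@8
After 5 (delete_current): list=[2, 80, 9, 5] cursor@9
After 6 (insert_after(35)): list=[2, 80, 9, 35, 5] cursor@9
After 7 (insert_after(18)): list=[2, 80, 9, 18, 35, 5] cursor@9
After 8 (delete_current): list=[2, 80, 18, 35, 5] cursor@18

Answer: 3 18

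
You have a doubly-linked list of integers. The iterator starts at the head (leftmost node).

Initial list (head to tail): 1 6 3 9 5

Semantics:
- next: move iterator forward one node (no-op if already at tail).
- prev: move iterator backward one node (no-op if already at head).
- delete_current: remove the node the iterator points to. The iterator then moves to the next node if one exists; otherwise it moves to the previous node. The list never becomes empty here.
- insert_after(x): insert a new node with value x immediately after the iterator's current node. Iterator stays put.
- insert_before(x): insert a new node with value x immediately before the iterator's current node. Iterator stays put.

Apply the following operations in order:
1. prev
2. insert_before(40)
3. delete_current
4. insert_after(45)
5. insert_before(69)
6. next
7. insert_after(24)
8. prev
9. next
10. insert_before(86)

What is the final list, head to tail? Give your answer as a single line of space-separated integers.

Answer: 40 69 6 86 45 24 3 9 5

Derivation:
After 1 (prev): list=[1, 6, 3, 9, 5] cursor@1
After 2 (insert_before(40)): list=[40, 1, 6, 3, 9, 5] cursor@1
After 3 (delete_current): list=[40, 6, 3, 9, 5] cursor@6
After 4 (insert_after(45)): list=[40, 6, 45, 3, 9, 5] cursor@6
After 5 (insert_before(69)): list=[40, 69, 6, 45, 3, 9, 5] cursor@6
After 6 (next): list=[40, 69, 6, 45, 3, 9, 5] cursor@45
After 7 (insert_after(24)): list=[40, 69, 6, 45, 24, 3, 9, 5] cursor@45
After 8 (prev): list=[40, 69, 6, 45, 24, 3, 9, 5] cursor@6
After 9 (next): list=[40, 69, 6, 45, 24, 3, 9, 5] cursor@45
After 10 (insert_before(86)): list=[40, 69, 6, 86, 45, 24, 3, 9, 5] cursor@45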